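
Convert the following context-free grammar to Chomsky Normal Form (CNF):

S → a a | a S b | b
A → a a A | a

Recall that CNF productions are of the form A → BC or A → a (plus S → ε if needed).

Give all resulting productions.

TA → a; TB → b; S → b; A → a; S → TA TA; S → TA X0; X0 → S TB; A → TA X1; X1 → TA A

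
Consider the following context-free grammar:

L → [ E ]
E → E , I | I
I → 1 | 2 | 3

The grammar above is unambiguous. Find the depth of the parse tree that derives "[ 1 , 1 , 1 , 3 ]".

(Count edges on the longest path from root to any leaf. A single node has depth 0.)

6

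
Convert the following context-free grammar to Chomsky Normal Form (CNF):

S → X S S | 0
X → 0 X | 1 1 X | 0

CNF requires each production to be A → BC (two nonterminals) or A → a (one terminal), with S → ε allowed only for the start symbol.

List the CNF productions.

S → 0; T0 → 0; T1 → 1; X → 0; S → X X0; X0 → S S; X → T0 X; X → T1 X1; X1 → T1 X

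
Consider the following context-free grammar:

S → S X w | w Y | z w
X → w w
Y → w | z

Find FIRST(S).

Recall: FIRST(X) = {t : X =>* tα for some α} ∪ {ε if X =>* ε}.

We compute FIRST(S) using the standard algorithm.
FIRST(S) = {w, z}
FIRST(X) = {w}
FIRST(Y) = {w, z}
Therefore, FIRST(S) = {w, z}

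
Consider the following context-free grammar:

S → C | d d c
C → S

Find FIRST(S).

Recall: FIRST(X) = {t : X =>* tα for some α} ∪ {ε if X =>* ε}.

We compute FIRST(S) using the standard algorithm.
FIRST(C) = {d}
FIRST(S) = {d}
Therefore, FIRST(S) = {d}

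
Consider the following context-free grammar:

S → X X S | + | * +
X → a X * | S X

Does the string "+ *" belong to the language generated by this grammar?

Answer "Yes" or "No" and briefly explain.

No - no valid derivation exists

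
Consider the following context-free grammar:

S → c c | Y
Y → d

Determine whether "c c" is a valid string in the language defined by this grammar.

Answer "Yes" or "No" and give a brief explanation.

Yes - a valid derivation exists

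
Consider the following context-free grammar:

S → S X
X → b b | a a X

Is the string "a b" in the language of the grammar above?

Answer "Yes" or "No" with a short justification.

No - no valid derivation exists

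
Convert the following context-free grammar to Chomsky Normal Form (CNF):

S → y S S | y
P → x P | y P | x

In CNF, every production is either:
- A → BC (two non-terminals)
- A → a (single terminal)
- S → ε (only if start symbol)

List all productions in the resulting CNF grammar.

TY → y; S → y; TX → x; P → x; S → TY X0; X0 → S S; P → TX P; P → TY P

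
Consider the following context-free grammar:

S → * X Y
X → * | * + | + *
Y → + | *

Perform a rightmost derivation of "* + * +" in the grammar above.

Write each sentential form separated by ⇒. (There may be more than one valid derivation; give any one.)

S ⇒ * X Y ⇒ * X + ⇒ * + * +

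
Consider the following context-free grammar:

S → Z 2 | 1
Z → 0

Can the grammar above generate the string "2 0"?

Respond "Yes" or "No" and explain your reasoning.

No - no valid derivation exists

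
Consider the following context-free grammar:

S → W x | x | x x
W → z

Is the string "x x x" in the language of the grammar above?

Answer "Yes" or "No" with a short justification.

No - no valid derivation exists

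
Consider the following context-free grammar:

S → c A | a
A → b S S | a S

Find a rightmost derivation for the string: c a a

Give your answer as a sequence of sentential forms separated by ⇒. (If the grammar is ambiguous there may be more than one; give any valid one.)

S ⇒ c A ⇒ c a S ⇒ c a a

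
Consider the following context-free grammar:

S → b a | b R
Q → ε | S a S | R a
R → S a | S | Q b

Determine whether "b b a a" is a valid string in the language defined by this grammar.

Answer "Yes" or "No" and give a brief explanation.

Yes - a valid derivation exists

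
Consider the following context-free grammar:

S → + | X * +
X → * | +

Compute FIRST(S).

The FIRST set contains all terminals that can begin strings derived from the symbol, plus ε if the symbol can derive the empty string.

We compute FIRST(S) using the standard algorithm.
FIRST(S) = {*, +}
FIRST(X) = {*, +}
Therefore, FIRST(S) = {*, +}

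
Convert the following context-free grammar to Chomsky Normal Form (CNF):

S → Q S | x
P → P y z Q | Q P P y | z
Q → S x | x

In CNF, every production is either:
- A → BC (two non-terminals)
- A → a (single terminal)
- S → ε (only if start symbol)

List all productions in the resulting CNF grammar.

S → x; TY → y; TZ → z; P → z; TX → x; Q → x; S → Q S; P → P X0; X0 → TY X1; X1 → TZ Q; P → Q X2; X2 → P X3; X3 → P TY; Q → S TX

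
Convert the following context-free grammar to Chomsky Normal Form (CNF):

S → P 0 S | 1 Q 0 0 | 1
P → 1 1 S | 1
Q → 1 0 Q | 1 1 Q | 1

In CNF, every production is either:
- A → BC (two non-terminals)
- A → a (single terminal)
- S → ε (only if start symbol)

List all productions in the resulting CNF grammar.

T0 → 0; T1 → 1; S → 1; P → 1; Q → 1; S → P X0; X0 → T0 S; S → T1 X1; X1 → Q X2; X2 → T0 T0; P → T1 X3; X3 → T1 S; Q → T1 X4; X4 → T0 Q; Q → T1 X5; X5 → T1 Q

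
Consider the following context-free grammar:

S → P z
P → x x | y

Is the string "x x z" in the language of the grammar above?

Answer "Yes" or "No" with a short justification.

Yes - a valid derivation exists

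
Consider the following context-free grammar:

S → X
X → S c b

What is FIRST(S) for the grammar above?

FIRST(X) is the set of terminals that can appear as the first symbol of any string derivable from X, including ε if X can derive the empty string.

We compute FIRST(S) using the standard algorithm.
FIRST(S) = {}
FIRST(X) = {}
Therefore, FIRST(S) = {}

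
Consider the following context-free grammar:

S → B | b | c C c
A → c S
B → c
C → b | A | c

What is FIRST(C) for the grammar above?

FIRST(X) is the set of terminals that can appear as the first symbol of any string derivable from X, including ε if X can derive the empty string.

We compute FIRST(C) using the standard algorithm.
FIRST(A) = {c}
FIRST(B) = {c}
FIRST(C) = {b, c}
FIRST(S) = {b, c}
Therefore, FIRST(C) = {b, c}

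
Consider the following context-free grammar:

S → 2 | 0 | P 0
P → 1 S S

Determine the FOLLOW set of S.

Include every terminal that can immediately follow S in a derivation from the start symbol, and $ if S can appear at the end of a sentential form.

We compute FOLLOW(S) using the standard algorithm.
FOLLOW(S) starts with {$}.
FIRST(P) = {1}
FIRST(S) = {0, 1, 2}
FOLLOW(P) = {0}
FOLLOW(S) = {$, 0, 1, 2}
Therefore, FOLLOW(S) = {$, 0, 1, 2}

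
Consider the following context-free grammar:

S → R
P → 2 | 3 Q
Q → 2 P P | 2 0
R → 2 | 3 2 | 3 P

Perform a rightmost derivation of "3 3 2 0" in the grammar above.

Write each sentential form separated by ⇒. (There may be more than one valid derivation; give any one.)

S ⇒ R ⇒ 3 P ⇒ 3 3 Q ⇒ 3 3 2 0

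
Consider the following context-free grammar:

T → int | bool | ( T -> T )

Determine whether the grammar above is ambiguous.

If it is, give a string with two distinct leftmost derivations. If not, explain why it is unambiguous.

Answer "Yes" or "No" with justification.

No - the grammar is unambiguous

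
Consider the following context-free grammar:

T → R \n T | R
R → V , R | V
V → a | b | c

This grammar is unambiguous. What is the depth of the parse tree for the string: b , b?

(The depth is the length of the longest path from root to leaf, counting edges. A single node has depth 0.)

4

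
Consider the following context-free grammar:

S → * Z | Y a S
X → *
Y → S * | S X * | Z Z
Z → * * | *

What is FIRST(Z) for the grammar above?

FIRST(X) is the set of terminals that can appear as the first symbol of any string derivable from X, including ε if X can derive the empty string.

We compute FIRST(Z) using the standard algorithm.
FIRST(S) = {*}
FIRST(X) = {*}
FIRST(Y) = {*}
FIRST(Z) = {*}
Therefore, FIRST(Z) = {*}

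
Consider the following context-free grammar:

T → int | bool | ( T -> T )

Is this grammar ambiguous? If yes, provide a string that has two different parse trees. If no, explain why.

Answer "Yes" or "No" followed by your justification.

No - the grammar is unambiguous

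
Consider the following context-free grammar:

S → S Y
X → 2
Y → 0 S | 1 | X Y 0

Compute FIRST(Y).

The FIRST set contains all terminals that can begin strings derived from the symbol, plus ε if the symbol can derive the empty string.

We compute FIRST(Y) using the standard algorithm.
FIRST(S) = {}
FIRST(X) = {2}
FIRST(Y) = {0, 1, 2}
Therefore, FIRST(Y) = {0, 1, 2}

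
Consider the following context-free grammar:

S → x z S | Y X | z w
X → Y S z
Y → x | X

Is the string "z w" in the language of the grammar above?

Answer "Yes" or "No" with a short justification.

Yes - a valid derivation exists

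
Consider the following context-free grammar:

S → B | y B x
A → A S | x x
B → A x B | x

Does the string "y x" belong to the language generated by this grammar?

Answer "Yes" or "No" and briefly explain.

No - no valid derivation exists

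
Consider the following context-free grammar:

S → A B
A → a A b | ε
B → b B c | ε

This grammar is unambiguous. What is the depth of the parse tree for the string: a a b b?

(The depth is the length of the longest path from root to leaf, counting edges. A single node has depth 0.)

4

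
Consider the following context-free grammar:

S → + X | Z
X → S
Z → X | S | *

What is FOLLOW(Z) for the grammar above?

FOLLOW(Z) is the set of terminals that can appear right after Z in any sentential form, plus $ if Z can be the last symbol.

We compute FOLLOW(Z) using the standard algorithm.
FOLLOW(S) starts with {$}.
FIRST(S) = {*, +}
FIRST(X) = {*, +}
FIRST(Z) = {*, +}
FOLLOW(S) = {$}
FOLLOW(X) = {$}
FOLLOW(Z) = {$}
Therefore, FOLLOW(Z) = {$}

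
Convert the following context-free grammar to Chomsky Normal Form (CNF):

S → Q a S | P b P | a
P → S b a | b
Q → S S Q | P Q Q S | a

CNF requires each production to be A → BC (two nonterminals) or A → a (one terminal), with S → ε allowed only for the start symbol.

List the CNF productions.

TA → a; TB → b; S → a; P → b; Q → a; S → Q X0; X0 → TA S; S → P X1; X1 → TB P; P → S X2; X2 → TB TA; Q → S X3; X3 → S Q; Q → P X4; X4 → Q X5; X5 → Q S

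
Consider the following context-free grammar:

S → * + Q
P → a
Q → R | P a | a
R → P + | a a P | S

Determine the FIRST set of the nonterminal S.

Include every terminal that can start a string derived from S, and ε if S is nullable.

We compute FIRST(S) using the standard algorithm.
FIRST(P) = {a}
FIRST(Q) = {*, a}
FIRST(R) = {*, a}
FIRST(S) = {*}
Therefore, FIRST(S) = {*}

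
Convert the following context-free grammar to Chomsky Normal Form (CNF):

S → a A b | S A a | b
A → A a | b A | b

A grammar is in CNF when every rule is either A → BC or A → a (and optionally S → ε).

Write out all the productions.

TA → a; TB → b; S → b; A → b; S → TA X0; X0 → A TB; S → S X1; X1 → A TA; A → A TA; A → TB A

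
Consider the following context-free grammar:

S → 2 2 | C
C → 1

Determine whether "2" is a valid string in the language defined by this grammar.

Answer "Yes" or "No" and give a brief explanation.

No - no valid derivation exists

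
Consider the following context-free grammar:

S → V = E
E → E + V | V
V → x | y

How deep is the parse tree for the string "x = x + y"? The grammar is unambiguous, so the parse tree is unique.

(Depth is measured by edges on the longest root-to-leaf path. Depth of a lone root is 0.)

4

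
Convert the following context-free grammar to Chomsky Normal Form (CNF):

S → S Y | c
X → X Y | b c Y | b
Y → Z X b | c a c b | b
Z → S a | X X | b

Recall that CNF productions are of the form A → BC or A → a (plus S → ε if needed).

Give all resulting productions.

S → c; TB → b; TC → c; X → b; TA → a; Y → b; Z → b; S → S Y; X → X Y; X → TB X0; X0 → TC Y; Y → Z X1; X1 → X TB; Y → TC X2; X2 → TA X3; X3 → TC TB; Z → S TA; Z → X X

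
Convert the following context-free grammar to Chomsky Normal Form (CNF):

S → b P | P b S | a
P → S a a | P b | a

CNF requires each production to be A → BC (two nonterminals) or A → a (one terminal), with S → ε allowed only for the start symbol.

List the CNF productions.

TB → b; S → a; TA → a; P → a; S → TB P; S → P X0; X0 → TB S; P → S X1; X1 → TA TA; P → P TB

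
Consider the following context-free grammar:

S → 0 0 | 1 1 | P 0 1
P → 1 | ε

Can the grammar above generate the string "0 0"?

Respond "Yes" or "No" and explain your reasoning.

Yes - a valid derivation exists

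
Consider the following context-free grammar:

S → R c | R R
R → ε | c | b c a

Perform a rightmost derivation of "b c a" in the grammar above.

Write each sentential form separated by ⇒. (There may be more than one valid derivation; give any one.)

S ⇒ R R ⇒ R ⇒ b c a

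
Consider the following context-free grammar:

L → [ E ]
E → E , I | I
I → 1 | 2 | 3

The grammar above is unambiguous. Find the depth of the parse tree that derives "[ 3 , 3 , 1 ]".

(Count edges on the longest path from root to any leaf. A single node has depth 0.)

5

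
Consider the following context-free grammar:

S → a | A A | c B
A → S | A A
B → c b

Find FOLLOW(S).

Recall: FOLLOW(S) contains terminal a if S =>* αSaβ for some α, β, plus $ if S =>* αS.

We compute FOLLOW(S) using the standard algorithm.
FOLLOW(S) starts with {$}.
FIRST(A) = {a, c}
FIRST(B) = {c}
FIRST(S) = {a, c}
FOLLOW(A) = {$, a, c}
FOLLOW(B) = {$, a, c}
FOLLOW(S) = {$, a, c}
Therefore, FOLLOW(S) = {$, a, c}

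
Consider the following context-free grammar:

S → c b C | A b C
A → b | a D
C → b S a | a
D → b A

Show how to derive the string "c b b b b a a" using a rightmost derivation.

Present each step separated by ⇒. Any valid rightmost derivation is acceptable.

S ⇒ c b C ⇒ c b b S a ⇒ c b b A b C a ⇒ c b b A b a a ⇒ c b b b b a a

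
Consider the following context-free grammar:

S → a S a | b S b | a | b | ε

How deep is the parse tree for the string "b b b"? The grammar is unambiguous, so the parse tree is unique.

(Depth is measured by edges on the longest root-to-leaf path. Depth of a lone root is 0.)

2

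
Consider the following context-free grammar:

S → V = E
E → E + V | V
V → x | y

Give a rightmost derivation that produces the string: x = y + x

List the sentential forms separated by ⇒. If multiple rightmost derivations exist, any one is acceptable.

S ⇒ V = E ⇒ V = E + V ⇒ V = E + x ⇒ V = V + x ⇒ V = y + x ⇒ x = y + x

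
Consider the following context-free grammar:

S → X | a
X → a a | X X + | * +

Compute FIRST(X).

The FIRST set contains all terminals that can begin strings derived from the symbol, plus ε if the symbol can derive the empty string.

We compute FIRST(X) using the standard algorithm.
FIRST(S) = {*, a}
FIRST(X) = {*, a}
Therefore, FIRST(X) = {*, a}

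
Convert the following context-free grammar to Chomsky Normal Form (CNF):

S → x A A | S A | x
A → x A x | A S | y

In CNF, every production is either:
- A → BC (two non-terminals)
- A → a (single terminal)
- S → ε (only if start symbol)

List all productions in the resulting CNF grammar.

TX → x; S → x; A → y; S → TX X0; X0 → A A; S → S A; A → TX X1; X1 → A TX; A → A S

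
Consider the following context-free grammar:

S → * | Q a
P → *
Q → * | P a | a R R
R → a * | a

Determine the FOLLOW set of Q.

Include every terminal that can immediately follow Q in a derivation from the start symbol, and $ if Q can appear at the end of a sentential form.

We compute FOLLOW(Q) using the standard algorithm.
FOLLOW(S) starts with {$}.
FIRST(P) = {*}
FIRST(Q) = {*, a}
FIRST(R) = {a}
FIRST(S) = {*, a}
FOLLOW(P) = {a}
FOLLOW(Q) = {a}
FOLLOW(R) = {a}
FOLLOW(S) = {$}
Therefore, FOLLOW(Q) = {a}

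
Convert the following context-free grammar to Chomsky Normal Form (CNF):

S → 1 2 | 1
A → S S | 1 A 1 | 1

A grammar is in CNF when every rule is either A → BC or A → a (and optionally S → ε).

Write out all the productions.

T1 → 1; T2 → 2; S → 1; A → 1; S → T1 T2; A → S S; A → T1 X0; X0 → A T1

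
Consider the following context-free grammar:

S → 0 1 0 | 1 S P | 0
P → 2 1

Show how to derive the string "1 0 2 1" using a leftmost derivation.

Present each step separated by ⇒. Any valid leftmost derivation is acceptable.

S ⇒ 1 S P ⇒ 1 0 P ⇒ 1 0 2 1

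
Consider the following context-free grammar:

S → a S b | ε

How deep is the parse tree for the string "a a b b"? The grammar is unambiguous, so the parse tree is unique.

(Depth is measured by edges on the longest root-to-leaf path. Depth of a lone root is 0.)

3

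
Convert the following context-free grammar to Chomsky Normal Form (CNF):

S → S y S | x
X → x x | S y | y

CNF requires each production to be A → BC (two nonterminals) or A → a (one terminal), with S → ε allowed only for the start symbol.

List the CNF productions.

TY → y; S → x; TX → x; X → y; S → S X0; X0 → TY S; X → TX TX; X → S TY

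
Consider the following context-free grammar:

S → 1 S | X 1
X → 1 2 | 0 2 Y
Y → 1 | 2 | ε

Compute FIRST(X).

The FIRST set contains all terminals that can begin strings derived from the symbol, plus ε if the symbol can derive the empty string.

We compute FIRST(X) using the standard algorithm.
FIRST(S) = {0, 1}
FIRST(X) = {0, 1}
FIRST(Y) = {1, 2, ε}
Therefore, FIRST(X) = {0, 1}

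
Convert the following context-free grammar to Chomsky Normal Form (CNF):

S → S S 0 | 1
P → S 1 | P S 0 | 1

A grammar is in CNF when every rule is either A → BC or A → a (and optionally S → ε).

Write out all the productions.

T0 → 0; S → 1; T1 → 1; P → 1; S → S X0; X0 → S T0; P → S T1; P → P X1; X1 → S T0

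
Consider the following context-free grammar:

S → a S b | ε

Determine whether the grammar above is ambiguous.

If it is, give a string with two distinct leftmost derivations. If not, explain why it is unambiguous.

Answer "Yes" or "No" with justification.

No - the grammar is unambiguous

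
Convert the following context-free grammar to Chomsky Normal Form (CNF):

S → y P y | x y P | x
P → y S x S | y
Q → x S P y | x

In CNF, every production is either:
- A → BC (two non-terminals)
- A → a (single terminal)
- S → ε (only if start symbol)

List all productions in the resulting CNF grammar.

TY → y; TX → x; S → x; P → y; Q → x; S → TY X0; X0 → P TY; S → TX X1; X1 → TY P; P → TY X2; X2 → S X3; X3 → TX S; Q → TX X4; X4 → S X5; X5 → P TY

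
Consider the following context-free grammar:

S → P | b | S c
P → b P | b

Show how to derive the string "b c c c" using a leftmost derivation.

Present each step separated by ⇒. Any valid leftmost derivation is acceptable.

S ⇒ S c ⇒ S c c ⇒ S c c c ⇒ P c c c ⇒ b c c c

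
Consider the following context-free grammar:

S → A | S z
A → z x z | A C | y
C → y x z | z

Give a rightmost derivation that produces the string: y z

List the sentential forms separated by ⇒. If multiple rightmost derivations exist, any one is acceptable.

S ⇒ S z ⇒ A z ⇒ y z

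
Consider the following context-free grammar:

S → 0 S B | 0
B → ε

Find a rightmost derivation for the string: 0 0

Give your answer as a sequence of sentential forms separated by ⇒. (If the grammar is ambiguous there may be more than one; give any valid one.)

S ⇒ 0 S B ⇒ 0 S ⇒ 0 0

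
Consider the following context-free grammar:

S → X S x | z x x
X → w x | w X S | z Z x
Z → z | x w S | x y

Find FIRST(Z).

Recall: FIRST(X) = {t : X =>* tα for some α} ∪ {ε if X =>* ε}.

We compute FIRST(Z) using the standard algorithm.
FIRST(S) = {w, z}
FIRST(X) = {w, z}
FIRST(Z) = {x, z}
Therefore, FIRST(Z) = {x, z}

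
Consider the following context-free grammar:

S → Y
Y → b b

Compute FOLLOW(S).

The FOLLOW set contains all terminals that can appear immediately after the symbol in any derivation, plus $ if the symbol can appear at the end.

We compute FOLLOW(S) using the standard algorithm.
FOLLOW(S) starts with {$}.
FIRST(S) = {b}
FIRST(Y) = {b}
FOLLOW(S) = {$}
FOLLOW(Y) = {$}
Therefore, FOLLOW(S) = {$}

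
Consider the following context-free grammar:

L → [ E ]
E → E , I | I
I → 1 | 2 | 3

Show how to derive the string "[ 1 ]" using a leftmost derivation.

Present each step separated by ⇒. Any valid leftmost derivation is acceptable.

L ⇒ [ E ] ⇒ [ I ] ⇒ [ 1 ]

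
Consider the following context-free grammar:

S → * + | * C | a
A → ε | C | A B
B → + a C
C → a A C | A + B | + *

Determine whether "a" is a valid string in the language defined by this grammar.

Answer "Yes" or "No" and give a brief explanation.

Yes - a valid derivation exists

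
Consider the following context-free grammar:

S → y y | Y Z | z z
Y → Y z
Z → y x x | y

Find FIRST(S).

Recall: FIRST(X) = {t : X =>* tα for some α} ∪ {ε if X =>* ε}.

We compute FIRST(S) using the standard algorithm.
FIRST(S) = {y, z}
FIRST(Y) = {}
FIRST(Z) = {y}
Therefore, FIRST(S) = {y, z}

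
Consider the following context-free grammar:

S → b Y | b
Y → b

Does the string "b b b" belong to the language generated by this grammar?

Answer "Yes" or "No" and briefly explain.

No - no valid derivation exists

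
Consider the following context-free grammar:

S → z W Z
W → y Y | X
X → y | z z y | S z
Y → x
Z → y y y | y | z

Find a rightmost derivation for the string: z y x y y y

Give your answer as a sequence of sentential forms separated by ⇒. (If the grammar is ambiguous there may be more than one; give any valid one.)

S ⇒ z W Z ⇒ z W y y y ⇒ z y Y y y y ⇒ z y x y y y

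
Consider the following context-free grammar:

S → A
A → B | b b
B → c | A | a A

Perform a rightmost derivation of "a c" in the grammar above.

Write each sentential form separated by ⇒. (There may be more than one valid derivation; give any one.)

S ⇒ A ⇒ B ⇒ a A ⇒ a B ⇒ a c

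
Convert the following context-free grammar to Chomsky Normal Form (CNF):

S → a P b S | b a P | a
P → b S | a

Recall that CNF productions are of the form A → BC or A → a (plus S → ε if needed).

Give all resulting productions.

TA → a; TB → b; S → a; P → a; S → TA X0; X0 → P X1; X1 → TB S; S → TB X2; X2 → TA P; P → TB S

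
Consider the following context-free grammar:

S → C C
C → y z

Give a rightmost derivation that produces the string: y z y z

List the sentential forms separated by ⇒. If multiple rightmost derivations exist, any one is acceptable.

S ⇒ C C ⇒ C y z ⇒ y z y z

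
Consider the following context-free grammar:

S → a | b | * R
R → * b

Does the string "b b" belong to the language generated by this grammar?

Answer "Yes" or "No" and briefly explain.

No - no valid derivation exists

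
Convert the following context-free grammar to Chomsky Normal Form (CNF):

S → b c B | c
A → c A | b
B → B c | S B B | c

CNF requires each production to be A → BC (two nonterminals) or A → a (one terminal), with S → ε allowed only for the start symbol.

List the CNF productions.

TB → b; TC → c; S → c; A → b; B → c; S → TB X0; X0 → TC B; A → TC A; B → B TC; B → S X1; X1 → B B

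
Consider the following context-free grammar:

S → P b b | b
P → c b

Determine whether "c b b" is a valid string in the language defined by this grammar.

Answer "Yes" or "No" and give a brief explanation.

No - no valid derivation exists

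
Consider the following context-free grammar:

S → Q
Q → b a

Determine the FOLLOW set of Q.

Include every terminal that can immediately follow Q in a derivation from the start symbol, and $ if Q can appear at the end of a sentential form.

We compute FOLLOW(Q) using the standard algorithm.
FOLLOW(S) starts with {$}.
FIRST(Q) = {b}
FIRST(S) = {b}
FOLLOW(Q) = {$}
FOLLOW(S) = {$}
Therefore, FOLLOW(Q) = {$}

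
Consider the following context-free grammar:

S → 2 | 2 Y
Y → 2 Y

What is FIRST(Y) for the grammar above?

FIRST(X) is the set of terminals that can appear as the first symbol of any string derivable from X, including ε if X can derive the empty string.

We compute FIRST(Y) using the standard algorithm.
FIRST(S) = {2}
FIRST(Y) = {2}
Therefore, FIRST(Y) = {2}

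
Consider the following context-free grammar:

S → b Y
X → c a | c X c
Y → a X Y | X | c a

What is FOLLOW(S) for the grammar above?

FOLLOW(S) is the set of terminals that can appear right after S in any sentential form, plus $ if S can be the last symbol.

We compute FOLLOW(S) using the standard algorithm.
FOLLOW(S) starts with {$}.
FIRST(S) = {b}
FIRST(X) = {c}
FIRST(Y) = {a, c}
FOLLOW(S) = {$}
FOLLOW(X) = {$, a, c}
FOLLOW(Y) = {$}
Therefore, FOLLOW(S) = {$}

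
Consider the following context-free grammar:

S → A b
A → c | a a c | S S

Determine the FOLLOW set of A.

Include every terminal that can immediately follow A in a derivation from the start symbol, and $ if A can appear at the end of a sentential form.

We compute FOLLOW(A) using the standard algorithm.
FOLLOW(S) starts with {$}.
FIRST(A) = {a, c}
FIRST(S) = {a, c}
FOLLOW(A) = {b}
FOLLOW(S) = {$, a, b, c}
Therefore, FOLLOW(A) = {b}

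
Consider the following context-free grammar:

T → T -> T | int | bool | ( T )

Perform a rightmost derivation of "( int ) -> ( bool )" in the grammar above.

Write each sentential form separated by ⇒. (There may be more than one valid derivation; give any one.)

T ⇒ T -> T ⇒ T -> ( T ) ⇒ T -> ( bool ) ⇒ ( T ) -> ( bool ) ⇒ ( int ) -> ( bool )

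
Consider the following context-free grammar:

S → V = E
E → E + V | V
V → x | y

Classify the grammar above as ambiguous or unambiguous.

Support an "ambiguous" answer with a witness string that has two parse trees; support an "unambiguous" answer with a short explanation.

Unambiguous - every string in the language has a unique parse tree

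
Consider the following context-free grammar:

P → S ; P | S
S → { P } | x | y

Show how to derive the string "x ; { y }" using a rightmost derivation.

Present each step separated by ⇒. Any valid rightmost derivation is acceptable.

P ⇒ S ; P ⇒ S ; S ⇒ S ; { P } ⇒ S ; { S } ⇒ S ; { y } ⇒ x ; { y }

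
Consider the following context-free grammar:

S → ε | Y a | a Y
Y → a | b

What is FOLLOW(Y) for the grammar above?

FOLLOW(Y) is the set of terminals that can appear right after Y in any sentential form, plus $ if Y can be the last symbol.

We compute FOLLOW(Y) using the standard algorithm.
FOLLOW(S) starts with {$}.
FIRST(S) = {a, b, ε}
FIRST(Y) = {a, b}
FOLLOW(S) = {$}
FOLLOW(Y) = {$, a}
Therefore, FOLLOW(Y) = {$, a}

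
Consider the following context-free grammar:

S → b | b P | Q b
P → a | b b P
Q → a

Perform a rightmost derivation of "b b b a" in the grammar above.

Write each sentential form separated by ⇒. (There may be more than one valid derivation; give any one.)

S ⇒ b P ⇒ b b b P ⇒ b b b a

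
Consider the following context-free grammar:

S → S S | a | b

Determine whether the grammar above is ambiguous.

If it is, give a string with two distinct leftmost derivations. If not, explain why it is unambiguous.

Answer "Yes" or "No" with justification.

Yes - the string 'a b b a b' has two distinct leftmost derivations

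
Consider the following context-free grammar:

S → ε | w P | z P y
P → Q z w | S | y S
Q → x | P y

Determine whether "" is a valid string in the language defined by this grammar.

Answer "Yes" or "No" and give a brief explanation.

Yes - a valid derivation exists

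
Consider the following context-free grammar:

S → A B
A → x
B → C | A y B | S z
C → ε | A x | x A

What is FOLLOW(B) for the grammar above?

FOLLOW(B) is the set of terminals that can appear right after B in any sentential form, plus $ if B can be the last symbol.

We compute FOLLOW(B) using the standard algorithm.
FOLLOW(S) starts with {$}.
FIRST(A) = {x}
FIRST(B) = {x, ε}
FIRST(C) = {x, ε}
FIRST(S) = {x}
FOLLOW(A) = {$, x, y, z}
FOLLOW(B) = {$, z}
FOLLOW(C) = {$, z}
FOLLOW(S) = {$, z}
Therefore, FOLLOW(B) = {$, z}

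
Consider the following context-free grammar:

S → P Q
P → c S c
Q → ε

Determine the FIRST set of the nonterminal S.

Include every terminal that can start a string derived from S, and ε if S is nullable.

We compute FIRST(S) using the standard algorithm.
FIRST(P) = {c}
FIRST(Q) = {ε}
FIRST(S) = {c}
Therefore, FIRST(S) = {c}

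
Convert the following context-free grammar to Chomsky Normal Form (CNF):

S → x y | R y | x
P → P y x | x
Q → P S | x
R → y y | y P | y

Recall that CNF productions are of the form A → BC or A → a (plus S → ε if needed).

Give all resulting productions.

TX → x; TY → y; S → x; P → x; Q → x; R → y; S → TX TY; S → R TY; P → P X0; X0 → TY TX; Q → P S; R → TY TY; R → TY P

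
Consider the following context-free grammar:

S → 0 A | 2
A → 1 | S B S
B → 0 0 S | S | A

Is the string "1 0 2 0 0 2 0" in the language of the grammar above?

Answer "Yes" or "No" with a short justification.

No - no valid derivation exists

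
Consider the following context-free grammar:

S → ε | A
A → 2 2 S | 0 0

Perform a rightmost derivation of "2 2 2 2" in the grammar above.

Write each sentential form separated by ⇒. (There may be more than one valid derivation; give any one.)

S ⇒ A ⇒ 2 2 S ⇒ 2 2 A ⇒ 2 2 2 2 S ⇒ 2 2 2 2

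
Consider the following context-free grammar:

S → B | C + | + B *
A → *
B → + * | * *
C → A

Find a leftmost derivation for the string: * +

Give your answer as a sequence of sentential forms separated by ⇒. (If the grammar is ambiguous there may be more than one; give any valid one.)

S ⇒ C + ⇒ A + ⇒ * +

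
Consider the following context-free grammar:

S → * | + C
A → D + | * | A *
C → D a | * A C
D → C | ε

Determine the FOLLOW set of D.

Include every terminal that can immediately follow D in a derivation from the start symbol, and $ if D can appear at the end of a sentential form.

We compute FOLLOW(D) using the standard algorithm.
FOLLOW(S) starts with {$}.
FIRST(A) = {*, +, a}
FIRST(C) = {*, a}
FIRST(D) = {*, a, ε}
FIRST(S) = {*, +}
FOLLOW(A) = {*, a}
FOLLOW(C) = {$, +, a}
FOLLOW(D) = {+, a}
FOLLOW(S) = {$}
Therefore, FOLLOW(D) = {+, a}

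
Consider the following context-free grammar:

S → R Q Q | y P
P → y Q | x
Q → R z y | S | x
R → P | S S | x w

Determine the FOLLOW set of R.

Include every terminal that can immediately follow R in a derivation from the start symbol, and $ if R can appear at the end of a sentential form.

We compute FOLLOW(R) using the standard algorithm.
FOLLOW(S) starts with {$}.
FIRST(P) = {x, y}
FIRST(Q) = {x, y}
FIRST(R) = {x, y}
FIRST(S) = {x, y}
FOLLOW(P) = {$, x, y, z}
FOLLOW(Q) = {$, x, y, z}
FOLLOW(R) = {x, y, z}
FOLLOW(S) = {$, x, y, z}
Therefore, FOLLOW(R) = {x, y, z}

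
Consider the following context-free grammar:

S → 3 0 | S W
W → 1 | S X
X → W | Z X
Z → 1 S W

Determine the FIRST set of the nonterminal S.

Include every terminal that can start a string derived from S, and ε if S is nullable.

We compute FIRST(S) using the standard algorithm.
FIRST(S) = {3}
FIRST(W) = {1, 3}
FIRST(X) = {1, 3}
FIRST(Z) = {1}
Therefore, FIRST(S) = {3}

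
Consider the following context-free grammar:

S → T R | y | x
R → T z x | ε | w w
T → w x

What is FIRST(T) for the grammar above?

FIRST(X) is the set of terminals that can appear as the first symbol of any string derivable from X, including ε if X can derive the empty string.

We compute FIRST(T) using the standard algorithm.
FIRST(R) = {w, ε}
FIRST(S) = {w, x, y}
FIRST(T) = {w}
Therefore, FIRST(T) = {w}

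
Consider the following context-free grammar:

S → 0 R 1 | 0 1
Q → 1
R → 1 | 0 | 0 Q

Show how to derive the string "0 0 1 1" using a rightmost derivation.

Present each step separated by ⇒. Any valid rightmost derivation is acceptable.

S ⇒ 0 R 1 ⇒ 0 0 Q 1 ⇒ 0 0 1 1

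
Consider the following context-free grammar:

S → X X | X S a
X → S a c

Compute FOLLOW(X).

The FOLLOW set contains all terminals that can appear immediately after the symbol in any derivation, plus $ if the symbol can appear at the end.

We compute FOLLOW(X) using the standard algorithm.
FOLLOW(S) starts with {$}.
FIRST(S) = {}
FIRST(X) = {}
FOLLOW(S) = {$, a}
FOLLOW(X) = {$, a}
Therefore, FOLLOW(X) = {$, a}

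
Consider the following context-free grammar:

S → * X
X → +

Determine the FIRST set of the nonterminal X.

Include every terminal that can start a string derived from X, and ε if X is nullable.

We compute FIRST(X) using the standard algorithm.
FIRST(S) = {*}
FIRST(X) = {+}
Therefore, FIRST(X) = {+}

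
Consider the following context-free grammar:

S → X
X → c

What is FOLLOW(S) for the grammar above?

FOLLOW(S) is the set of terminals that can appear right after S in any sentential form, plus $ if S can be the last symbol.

We compute FOLLOW(S) using the standard algorithm.
FOLLOW(S) starts with {$}.
FIRST(S) = {c}
FIRST(X) = {c}
FOLLOW(S) = {$}
FOLLOW(X) = {$}
Therefore, FOLLOW(S) = {$}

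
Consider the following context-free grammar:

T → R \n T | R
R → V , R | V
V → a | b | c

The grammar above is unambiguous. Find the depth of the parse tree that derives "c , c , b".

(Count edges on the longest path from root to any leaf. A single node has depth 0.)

5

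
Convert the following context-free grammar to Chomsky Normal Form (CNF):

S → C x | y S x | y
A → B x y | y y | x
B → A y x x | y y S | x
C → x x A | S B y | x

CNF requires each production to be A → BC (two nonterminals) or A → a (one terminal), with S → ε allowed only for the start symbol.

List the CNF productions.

TX → x; TY → y; S → y; A → x; B → x; C → x; S → C TX; S → TY X0; X0 → S TX; A → B X1; X1 → TX TY; A → TY TY; B → A X2; X2 → TY X3; X3 → TX TX; B → TY X4; X4 → TY S; C → TX X5; X5 → TX A; C → S X6; X6 → B TY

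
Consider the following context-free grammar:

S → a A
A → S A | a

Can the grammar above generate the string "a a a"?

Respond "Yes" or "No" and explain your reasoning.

No - no valid derivation exists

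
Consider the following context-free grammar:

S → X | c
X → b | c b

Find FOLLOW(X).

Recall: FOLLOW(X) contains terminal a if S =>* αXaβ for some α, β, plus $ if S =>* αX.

We compute FOLLOW(X) using the standard algorithm.
FOLLOW(S) starts with {$}.
FIRST(S) = {b, c}
FIRST(X) = {b, c}
FOLLOW(S) = {$}
FOLLOW(X) = {$}
Therefore, FOLLOW(X) = {$}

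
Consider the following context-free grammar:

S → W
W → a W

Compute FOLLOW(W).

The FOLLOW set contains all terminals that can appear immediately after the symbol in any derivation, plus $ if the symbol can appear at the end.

We compute FOLLOW(W) using the standard algorithm.
FOLLOW(S) starts with {$}.
FIRST(S) = {a}
FIRST(W) = {a}
FOLLOW(S) = {$}
FOLLOW(W) = {$}
Therefore, FOLLOW(W) = {$}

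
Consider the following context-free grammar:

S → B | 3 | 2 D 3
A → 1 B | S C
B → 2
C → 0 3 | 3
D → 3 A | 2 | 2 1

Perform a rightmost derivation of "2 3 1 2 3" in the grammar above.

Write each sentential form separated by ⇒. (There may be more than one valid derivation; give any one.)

S ⇒ 2 D 3 ⇒ 2 3 A 3 ⇒ 2 3 1 B 3 ⇒ 2 3 1 2 3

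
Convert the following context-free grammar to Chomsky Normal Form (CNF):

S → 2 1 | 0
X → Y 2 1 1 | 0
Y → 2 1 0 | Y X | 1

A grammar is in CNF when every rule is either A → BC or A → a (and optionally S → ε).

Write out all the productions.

T2 → 2; T1 → 1; S → 0; X → 0; T0 → 0; Y → 1; S → T2 T1; X → Y X0; X0 → T2 X1; X1 → T1 T1; Y → T2 X2; X2 → T1 T0; Y → Y X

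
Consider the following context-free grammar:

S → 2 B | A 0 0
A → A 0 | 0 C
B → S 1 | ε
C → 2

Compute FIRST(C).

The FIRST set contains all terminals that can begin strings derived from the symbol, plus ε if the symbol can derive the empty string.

We compute FIRST(C) using the standard algorithm.
FIRST(A) = {0}
FIRST(B) = {0, 2, ε}
FIRST(C) = {2}
FIRST(S) = {0, 2}
Therefore, FIRST(C) = {2}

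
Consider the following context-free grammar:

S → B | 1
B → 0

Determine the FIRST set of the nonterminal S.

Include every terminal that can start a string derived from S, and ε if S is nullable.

We compute FIRST(S) using the standard algorithm.
FIRST(B) = {0}
FIRST(S) = {0, 1}
Therefore, FIRST(S) = {0, 1}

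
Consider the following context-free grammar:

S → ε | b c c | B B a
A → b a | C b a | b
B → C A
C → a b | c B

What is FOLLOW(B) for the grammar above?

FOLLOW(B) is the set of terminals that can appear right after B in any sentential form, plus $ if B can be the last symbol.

We compute FOLLOW(B) using the standard algorithm.
FOLLOW(S) starts with {$}.
FIRST(A) = {a, b, c}
FIRST(B) = {a, c}
FIRST(C) = {a, c}
FIRST(S) = {a, b, c, ε}
FOLLOW(A) = {a, b, c}
FOLLOW(B) = {a, b, c}
FOLLOW(C) = {a, b, c}
FOLLOW(S) = {$}
Therefore, FOLLOW(B) = {a, b, c}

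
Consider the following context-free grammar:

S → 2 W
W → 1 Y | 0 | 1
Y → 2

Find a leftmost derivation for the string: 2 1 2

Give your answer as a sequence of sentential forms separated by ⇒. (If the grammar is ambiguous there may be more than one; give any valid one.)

S ⇒ 2 W ⇒ 2 1 Y ⇒ 2 1 2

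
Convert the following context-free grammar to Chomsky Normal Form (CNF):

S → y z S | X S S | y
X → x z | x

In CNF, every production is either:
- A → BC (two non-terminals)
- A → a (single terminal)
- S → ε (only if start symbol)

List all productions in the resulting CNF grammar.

TY → y; TZ → z; S → y; TX → x; X → x; S → TY X0; X0 → TZ S; S → X X1; X1 → S S; X → TX TZ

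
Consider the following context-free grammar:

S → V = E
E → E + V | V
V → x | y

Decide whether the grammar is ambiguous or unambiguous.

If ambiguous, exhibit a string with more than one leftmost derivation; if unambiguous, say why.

Unambiguous - every string in the language has a unique leftmost derivation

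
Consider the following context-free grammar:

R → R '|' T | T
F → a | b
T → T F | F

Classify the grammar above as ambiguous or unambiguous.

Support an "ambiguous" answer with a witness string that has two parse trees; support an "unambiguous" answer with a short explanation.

Unambiguous - every string in the language has a unique parse tree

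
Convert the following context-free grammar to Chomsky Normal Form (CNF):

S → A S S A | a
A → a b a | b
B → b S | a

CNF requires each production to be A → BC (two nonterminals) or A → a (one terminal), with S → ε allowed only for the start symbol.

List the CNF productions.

S → a; TA → a; TB → b; A → b; B → a; S → A X0; X0 → S X1; X1 → S A; A → TA X2; X2 → TB TA; B → TB S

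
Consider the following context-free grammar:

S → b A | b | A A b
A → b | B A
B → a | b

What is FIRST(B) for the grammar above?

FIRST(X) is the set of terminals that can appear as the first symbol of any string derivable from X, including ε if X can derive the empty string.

We compute FIRST(B) using the standard algorithm.
FIRST(A) = {a, b}
FIRST(B) = {a, b}
FIRST(S) = {a, b}
Therefore, FIRST(B) = {a, b}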